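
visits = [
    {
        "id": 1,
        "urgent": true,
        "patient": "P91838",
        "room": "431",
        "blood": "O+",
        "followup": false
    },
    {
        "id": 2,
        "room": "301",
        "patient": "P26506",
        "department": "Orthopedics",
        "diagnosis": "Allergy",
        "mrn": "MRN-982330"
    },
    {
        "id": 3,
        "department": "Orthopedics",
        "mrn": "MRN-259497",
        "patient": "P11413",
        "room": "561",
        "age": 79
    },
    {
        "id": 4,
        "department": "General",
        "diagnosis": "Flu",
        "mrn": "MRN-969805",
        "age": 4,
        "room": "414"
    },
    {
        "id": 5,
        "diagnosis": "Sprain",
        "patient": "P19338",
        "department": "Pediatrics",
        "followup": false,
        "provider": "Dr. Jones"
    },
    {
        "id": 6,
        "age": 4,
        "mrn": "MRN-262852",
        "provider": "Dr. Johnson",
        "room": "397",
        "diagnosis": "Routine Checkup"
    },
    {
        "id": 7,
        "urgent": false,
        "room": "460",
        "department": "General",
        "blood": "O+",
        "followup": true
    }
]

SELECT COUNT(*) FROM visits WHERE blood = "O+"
2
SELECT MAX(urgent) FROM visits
True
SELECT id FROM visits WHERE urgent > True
[]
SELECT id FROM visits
[1, 2, 3, 4, 5, 6, 7]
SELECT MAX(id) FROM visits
7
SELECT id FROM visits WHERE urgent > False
[1]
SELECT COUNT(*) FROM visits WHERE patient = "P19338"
1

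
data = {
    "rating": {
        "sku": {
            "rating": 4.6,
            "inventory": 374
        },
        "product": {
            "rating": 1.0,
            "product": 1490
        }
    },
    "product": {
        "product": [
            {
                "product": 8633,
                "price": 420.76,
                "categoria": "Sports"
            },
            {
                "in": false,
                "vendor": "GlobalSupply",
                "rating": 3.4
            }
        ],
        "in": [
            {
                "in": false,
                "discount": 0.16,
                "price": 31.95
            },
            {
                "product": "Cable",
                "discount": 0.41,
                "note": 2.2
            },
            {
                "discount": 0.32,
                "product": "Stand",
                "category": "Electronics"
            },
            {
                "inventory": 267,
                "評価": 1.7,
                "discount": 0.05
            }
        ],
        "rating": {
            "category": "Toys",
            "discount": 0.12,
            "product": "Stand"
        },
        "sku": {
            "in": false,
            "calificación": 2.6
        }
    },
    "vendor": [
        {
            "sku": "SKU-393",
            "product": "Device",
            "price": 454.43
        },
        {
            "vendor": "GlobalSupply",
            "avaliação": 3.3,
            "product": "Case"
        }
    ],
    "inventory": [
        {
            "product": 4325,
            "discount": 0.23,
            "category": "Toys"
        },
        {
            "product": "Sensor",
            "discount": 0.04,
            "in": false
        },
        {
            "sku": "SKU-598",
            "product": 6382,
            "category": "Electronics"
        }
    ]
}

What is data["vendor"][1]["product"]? "Case"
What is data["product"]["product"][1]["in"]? False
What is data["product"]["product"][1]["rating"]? 3.4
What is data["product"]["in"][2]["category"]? "Electronics"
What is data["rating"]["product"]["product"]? 1490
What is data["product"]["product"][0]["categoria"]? "Sports"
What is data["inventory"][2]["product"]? 6382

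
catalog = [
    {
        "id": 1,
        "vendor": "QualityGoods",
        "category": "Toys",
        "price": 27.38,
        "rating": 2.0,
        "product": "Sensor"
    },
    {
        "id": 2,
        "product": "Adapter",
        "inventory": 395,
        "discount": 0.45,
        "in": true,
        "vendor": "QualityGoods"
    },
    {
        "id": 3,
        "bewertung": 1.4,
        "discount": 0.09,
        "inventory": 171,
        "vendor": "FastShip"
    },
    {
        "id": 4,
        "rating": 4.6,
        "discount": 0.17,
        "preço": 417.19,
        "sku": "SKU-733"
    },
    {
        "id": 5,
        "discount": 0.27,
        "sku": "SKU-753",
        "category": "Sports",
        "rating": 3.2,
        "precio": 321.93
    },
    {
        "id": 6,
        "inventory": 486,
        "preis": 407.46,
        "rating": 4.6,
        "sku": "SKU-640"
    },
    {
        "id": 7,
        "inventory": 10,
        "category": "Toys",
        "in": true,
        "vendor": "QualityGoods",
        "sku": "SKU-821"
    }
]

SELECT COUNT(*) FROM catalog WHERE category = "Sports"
1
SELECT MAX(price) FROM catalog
27.38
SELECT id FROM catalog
[1, 2, 3, 4, 5, 6, 7]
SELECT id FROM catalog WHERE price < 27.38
[]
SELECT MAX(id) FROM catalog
7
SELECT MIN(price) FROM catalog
27.38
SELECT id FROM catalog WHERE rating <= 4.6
[1, 4, 5, 6]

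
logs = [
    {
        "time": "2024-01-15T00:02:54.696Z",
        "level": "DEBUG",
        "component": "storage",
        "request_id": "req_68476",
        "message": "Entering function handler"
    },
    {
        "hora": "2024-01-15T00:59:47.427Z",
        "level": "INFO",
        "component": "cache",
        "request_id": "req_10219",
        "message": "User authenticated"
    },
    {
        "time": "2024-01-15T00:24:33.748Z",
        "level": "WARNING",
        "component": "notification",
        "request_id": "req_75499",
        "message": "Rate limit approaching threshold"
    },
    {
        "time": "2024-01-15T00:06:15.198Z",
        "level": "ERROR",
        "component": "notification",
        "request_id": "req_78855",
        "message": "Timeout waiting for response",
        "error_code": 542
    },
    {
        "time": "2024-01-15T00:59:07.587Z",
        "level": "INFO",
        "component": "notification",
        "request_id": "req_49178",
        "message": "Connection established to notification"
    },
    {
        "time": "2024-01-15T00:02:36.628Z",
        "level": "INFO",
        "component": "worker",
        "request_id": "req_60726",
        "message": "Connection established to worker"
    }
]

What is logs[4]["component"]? "notification"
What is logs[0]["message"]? "Entering function handler"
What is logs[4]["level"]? "INFO"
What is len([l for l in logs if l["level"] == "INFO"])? 3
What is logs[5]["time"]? "2024-01-15T00:02:36.628Z"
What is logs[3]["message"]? "Timeout waiting for response"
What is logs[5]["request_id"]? "req_60726"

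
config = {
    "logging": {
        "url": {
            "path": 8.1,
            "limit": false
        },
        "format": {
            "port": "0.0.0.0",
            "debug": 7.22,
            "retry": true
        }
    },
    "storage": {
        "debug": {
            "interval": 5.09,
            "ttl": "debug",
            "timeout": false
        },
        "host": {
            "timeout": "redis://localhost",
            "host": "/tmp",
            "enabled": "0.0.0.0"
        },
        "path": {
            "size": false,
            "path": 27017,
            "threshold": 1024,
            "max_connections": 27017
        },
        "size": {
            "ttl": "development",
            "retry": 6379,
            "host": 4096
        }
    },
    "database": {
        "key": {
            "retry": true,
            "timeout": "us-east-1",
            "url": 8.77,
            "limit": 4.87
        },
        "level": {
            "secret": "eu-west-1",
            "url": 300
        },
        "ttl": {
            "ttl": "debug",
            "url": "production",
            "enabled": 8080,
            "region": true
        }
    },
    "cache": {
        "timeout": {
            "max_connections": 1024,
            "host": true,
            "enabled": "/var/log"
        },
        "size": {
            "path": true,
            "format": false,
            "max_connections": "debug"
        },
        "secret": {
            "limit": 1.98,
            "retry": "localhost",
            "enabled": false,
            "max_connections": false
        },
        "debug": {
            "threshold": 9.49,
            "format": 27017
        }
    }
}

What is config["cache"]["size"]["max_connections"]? "debug"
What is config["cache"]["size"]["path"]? True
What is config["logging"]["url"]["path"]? 8.1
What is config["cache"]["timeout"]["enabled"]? "/var/log"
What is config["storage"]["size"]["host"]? 4096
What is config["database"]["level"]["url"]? 300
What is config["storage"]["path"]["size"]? False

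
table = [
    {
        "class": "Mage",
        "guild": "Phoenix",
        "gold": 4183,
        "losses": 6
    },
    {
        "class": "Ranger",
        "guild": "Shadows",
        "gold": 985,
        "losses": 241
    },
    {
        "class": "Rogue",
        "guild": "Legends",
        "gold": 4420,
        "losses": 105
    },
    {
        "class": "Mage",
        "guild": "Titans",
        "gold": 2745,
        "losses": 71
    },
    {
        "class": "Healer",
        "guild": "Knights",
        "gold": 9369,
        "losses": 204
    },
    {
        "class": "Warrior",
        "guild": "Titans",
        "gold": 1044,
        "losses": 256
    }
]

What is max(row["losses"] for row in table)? 256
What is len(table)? 6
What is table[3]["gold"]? 2745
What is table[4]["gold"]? 9369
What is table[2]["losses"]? 105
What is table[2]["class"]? "Rogue"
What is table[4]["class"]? "Healer"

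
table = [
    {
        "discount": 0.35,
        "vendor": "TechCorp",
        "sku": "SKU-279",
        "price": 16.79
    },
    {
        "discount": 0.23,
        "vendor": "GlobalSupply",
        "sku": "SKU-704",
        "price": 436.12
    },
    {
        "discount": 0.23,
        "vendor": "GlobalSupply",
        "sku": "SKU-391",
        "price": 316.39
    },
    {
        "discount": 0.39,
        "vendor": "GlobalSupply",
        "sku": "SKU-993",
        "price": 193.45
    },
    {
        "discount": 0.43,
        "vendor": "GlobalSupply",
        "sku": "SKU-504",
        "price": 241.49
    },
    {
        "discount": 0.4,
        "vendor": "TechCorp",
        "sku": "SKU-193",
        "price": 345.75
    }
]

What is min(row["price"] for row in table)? 16.79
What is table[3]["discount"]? 0.39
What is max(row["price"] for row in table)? 436.12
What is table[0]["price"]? 16.79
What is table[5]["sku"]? "SKU-193"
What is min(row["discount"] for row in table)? 0.23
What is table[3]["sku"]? "SKU-993"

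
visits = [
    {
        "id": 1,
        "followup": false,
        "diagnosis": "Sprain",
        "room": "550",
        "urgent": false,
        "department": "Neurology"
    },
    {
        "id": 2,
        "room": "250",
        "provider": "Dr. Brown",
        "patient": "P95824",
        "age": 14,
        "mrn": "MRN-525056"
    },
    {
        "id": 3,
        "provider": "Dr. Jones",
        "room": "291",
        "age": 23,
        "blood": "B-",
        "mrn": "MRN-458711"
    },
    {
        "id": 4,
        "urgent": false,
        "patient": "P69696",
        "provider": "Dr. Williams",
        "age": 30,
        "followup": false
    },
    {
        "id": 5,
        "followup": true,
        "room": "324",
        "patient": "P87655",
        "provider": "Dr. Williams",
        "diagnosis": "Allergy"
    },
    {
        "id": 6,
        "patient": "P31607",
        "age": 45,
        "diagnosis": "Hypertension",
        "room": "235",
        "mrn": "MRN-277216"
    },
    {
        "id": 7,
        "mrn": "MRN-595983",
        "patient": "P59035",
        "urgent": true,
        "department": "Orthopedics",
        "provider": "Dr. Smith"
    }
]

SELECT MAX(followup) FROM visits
True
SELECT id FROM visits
[1, 2, 3, 4, 5, 6, 7]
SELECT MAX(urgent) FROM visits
True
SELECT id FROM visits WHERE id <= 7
[1, 2, 3, 4, 5, 6, 7]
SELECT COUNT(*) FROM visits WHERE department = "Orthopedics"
1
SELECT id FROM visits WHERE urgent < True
[1, 4]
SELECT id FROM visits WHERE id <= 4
[1, 2, 3, 4]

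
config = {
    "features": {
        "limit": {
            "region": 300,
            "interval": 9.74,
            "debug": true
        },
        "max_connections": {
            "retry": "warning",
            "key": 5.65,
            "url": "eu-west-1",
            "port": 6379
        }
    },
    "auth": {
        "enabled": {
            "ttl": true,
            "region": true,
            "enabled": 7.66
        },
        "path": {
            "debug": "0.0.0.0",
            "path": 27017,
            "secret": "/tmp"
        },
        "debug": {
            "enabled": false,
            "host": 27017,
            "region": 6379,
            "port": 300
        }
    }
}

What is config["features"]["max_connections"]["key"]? 5.65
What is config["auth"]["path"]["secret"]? "/tmp"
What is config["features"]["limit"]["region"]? 300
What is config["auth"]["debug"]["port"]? 300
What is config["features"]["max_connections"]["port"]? 6379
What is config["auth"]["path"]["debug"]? "0.0.0.0"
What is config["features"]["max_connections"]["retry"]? "warning"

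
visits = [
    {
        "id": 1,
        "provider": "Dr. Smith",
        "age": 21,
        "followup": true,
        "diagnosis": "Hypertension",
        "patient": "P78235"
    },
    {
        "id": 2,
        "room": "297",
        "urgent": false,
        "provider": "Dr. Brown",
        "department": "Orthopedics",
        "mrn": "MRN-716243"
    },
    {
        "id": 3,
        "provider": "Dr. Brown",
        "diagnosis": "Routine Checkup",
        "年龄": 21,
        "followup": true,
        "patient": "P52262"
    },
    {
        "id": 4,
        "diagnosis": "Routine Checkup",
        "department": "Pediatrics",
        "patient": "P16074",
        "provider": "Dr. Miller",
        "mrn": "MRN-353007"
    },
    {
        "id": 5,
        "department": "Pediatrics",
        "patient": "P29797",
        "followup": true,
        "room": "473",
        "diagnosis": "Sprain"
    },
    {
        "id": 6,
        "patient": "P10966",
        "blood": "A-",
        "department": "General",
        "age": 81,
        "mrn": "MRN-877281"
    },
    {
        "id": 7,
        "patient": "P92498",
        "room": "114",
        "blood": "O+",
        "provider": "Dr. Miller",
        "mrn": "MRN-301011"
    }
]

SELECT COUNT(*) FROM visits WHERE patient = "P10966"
1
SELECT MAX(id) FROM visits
7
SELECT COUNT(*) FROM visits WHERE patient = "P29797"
1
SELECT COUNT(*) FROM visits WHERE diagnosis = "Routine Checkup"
2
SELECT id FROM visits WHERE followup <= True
[1, 3, 5]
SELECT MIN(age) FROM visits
21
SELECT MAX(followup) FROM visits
True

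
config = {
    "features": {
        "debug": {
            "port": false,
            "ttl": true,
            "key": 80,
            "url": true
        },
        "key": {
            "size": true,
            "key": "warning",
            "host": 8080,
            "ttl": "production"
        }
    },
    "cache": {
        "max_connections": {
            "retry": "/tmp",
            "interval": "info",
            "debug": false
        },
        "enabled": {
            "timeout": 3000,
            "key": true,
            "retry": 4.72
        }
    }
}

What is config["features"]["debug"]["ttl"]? True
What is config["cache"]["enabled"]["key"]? True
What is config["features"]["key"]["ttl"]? "production"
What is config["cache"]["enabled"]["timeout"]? 3000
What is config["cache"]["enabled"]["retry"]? 4.72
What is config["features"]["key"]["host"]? 8080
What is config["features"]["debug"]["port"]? False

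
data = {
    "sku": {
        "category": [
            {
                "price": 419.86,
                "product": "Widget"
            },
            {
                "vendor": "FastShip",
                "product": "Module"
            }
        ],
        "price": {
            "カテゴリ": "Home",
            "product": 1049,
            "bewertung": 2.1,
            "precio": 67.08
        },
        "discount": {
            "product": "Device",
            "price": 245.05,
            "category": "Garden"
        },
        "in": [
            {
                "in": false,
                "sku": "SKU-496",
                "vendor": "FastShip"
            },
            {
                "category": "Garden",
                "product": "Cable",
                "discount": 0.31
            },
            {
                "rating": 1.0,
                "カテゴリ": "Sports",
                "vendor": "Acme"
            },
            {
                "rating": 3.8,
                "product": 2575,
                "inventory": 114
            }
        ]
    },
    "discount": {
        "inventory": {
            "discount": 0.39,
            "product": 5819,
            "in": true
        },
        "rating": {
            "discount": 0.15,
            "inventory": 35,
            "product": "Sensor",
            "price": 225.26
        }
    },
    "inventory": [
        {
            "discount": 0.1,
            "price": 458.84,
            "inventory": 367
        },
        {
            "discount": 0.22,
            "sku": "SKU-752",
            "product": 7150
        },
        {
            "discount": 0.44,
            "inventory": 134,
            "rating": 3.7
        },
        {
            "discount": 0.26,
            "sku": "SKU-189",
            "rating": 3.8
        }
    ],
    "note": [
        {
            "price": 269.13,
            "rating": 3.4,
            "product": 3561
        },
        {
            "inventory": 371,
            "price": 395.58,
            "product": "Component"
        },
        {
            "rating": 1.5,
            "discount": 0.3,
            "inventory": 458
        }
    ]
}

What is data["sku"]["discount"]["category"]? "Garden"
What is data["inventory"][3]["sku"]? "SKU-189"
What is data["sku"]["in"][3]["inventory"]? 114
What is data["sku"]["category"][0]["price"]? 419.86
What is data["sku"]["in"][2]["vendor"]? "Acme"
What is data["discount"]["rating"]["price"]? 225.26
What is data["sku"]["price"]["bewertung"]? 2.1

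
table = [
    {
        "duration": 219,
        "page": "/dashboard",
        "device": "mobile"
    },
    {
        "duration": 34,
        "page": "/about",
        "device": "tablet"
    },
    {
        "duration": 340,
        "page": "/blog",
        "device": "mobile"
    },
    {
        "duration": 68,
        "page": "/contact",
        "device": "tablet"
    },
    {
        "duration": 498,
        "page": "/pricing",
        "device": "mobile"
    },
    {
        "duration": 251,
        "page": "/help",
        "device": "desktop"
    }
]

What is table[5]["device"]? "desktop"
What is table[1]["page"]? "/about"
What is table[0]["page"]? "/dashboard"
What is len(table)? 6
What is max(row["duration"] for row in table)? 498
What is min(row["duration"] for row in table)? 34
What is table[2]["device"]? "mobile"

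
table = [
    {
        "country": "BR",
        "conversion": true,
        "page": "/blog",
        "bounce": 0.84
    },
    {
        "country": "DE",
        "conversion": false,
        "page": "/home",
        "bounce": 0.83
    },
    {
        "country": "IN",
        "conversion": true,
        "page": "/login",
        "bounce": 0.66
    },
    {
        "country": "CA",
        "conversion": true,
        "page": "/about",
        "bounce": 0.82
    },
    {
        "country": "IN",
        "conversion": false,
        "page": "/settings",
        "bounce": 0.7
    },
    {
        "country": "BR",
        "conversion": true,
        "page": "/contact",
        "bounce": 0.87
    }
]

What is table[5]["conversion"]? True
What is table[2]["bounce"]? 0.66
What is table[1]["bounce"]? 0.83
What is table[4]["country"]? "IN"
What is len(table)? 6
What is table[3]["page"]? "/about"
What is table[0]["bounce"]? 0.84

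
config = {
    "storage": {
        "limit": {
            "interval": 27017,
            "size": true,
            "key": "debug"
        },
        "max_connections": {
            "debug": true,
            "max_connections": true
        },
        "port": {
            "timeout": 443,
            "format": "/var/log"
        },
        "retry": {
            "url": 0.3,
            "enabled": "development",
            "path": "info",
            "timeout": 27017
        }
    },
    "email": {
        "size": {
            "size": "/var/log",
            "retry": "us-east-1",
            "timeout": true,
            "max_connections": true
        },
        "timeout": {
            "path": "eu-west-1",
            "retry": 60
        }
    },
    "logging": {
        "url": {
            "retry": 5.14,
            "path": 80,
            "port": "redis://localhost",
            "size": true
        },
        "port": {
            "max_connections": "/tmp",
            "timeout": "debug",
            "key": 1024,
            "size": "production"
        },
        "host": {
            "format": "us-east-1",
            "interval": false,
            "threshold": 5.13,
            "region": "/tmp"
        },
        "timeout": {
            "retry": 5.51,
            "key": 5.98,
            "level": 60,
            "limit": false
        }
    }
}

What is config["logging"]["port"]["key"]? 1024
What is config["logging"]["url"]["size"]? True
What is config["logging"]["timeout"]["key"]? 5.98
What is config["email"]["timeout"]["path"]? "eu-west-1"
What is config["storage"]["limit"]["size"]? True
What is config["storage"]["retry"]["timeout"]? 27017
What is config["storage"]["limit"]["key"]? "debug"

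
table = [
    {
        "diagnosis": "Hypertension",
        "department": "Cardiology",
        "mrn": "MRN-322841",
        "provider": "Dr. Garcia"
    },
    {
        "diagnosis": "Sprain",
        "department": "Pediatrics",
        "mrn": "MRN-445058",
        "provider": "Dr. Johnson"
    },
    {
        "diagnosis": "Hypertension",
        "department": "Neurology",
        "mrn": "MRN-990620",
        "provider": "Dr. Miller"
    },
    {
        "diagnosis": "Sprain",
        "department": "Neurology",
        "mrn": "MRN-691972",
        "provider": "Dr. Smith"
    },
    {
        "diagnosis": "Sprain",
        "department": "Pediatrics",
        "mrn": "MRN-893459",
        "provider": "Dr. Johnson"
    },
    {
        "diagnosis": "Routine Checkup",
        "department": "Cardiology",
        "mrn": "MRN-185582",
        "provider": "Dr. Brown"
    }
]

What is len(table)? 6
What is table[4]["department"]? "Pediatrics"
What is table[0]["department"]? "Cardiology"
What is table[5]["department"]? "Cardiology"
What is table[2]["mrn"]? "MRN-990620"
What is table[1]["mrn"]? "MRN-445058"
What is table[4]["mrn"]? "MRN-893459"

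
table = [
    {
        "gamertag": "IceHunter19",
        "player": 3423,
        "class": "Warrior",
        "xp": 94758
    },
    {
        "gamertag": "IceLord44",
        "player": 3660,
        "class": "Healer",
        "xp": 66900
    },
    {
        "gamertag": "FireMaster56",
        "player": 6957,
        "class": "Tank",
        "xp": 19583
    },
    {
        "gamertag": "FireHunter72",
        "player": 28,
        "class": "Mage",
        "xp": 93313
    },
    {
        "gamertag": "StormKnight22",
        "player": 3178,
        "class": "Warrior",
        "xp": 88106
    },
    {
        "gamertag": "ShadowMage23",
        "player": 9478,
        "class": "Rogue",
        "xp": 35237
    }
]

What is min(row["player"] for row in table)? 28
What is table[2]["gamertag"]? "FireMaster56"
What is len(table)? 6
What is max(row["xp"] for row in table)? 94758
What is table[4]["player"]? 3178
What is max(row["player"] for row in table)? 9478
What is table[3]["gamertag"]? "FireHunter72"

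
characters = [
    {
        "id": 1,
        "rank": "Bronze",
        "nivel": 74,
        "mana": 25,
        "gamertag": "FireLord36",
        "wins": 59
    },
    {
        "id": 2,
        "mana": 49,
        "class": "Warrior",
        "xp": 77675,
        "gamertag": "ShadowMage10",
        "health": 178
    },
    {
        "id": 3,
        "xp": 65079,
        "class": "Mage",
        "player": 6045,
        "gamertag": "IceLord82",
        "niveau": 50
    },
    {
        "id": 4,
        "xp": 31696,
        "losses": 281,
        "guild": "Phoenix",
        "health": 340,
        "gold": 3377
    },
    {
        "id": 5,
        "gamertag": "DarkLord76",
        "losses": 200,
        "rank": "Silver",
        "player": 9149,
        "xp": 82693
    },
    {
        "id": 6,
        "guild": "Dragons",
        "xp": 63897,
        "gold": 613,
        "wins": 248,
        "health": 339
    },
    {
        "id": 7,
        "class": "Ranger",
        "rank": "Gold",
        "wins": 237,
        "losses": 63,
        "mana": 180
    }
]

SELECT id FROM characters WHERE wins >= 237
[6, 7]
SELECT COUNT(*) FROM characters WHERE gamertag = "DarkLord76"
1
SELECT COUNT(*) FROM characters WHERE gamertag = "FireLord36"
1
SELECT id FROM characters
[1, 2, 3, 4, 5, 6, 7]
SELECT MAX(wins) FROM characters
248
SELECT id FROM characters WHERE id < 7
[1, 2, 3, 4, 5, 6]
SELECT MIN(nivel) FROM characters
74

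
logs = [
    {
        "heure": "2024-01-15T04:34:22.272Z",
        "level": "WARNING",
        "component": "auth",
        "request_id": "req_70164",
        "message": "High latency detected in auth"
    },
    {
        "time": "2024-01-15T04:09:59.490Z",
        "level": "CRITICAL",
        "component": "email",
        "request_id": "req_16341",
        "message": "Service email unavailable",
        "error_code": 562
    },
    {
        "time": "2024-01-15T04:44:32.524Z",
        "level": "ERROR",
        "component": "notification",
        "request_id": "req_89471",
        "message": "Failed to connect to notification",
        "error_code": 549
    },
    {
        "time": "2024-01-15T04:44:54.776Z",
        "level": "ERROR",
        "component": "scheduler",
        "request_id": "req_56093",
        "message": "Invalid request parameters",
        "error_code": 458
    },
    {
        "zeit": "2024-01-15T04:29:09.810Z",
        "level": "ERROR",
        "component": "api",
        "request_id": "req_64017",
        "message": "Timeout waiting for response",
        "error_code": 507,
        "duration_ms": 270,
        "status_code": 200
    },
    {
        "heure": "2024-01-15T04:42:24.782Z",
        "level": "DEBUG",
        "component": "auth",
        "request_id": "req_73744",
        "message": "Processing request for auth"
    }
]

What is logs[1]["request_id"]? "req_16341"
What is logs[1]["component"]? "email"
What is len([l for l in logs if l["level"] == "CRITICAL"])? 1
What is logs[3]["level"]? "ERROR"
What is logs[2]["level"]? "ERROR"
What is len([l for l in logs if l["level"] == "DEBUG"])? 1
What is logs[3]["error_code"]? 458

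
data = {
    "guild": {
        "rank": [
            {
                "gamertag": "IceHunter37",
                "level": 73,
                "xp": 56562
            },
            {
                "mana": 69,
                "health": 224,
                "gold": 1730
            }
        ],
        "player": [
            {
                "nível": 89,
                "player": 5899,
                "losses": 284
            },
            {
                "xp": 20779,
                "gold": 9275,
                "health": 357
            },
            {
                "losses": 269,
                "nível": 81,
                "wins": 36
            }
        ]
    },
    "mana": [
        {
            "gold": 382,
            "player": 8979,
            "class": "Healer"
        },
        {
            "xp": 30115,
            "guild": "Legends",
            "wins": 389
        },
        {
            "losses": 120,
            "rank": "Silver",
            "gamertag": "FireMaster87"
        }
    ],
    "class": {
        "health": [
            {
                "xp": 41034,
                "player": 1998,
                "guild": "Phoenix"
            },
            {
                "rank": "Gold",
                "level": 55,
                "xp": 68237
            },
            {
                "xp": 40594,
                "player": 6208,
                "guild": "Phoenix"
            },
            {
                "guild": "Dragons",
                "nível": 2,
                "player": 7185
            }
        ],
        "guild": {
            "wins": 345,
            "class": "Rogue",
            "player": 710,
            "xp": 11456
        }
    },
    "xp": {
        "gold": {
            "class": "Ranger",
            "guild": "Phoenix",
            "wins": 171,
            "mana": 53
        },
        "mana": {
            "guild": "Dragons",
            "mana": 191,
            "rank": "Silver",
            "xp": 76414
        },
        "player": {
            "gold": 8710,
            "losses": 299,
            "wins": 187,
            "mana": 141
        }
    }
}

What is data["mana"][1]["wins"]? 389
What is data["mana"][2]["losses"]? 120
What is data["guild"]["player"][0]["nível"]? 89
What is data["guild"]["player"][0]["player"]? 5899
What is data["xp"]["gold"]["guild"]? "Phoenix"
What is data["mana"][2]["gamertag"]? "FireMaster87"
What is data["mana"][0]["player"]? 8979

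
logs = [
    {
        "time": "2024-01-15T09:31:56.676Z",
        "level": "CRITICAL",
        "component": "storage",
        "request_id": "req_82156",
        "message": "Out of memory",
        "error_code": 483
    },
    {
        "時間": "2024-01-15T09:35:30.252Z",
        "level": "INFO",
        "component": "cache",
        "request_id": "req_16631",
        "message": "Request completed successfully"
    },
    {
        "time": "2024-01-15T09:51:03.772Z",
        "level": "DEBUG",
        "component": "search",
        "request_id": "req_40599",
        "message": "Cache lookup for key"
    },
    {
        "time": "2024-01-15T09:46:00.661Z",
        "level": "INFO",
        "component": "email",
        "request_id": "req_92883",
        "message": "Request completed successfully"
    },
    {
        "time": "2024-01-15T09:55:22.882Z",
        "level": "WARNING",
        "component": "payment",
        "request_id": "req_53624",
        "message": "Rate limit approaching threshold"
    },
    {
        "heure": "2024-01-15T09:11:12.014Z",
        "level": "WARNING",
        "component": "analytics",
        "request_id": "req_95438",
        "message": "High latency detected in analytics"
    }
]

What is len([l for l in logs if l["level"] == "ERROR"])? 0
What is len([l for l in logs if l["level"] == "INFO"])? 2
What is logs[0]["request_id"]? "req_82156"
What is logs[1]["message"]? "Request completed successfully"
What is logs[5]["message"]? "High latency detected in analytics"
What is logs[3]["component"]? "email"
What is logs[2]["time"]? "2024-01-15T09:51:03.772Z"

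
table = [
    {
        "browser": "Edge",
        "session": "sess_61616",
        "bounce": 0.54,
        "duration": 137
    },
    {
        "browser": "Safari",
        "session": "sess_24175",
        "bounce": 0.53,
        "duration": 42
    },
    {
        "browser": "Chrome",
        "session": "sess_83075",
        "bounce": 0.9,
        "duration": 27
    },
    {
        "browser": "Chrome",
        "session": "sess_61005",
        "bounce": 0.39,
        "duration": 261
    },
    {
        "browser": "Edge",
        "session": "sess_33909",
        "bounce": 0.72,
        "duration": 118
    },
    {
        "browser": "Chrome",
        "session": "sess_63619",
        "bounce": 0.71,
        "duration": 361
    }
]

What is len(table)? 6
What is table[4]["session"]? "sess_33909"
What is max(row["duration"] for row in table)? 361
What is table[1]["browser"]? "Safari"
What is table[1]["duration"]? 42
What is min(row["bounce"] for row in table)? 0.39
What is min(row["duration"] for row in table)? 27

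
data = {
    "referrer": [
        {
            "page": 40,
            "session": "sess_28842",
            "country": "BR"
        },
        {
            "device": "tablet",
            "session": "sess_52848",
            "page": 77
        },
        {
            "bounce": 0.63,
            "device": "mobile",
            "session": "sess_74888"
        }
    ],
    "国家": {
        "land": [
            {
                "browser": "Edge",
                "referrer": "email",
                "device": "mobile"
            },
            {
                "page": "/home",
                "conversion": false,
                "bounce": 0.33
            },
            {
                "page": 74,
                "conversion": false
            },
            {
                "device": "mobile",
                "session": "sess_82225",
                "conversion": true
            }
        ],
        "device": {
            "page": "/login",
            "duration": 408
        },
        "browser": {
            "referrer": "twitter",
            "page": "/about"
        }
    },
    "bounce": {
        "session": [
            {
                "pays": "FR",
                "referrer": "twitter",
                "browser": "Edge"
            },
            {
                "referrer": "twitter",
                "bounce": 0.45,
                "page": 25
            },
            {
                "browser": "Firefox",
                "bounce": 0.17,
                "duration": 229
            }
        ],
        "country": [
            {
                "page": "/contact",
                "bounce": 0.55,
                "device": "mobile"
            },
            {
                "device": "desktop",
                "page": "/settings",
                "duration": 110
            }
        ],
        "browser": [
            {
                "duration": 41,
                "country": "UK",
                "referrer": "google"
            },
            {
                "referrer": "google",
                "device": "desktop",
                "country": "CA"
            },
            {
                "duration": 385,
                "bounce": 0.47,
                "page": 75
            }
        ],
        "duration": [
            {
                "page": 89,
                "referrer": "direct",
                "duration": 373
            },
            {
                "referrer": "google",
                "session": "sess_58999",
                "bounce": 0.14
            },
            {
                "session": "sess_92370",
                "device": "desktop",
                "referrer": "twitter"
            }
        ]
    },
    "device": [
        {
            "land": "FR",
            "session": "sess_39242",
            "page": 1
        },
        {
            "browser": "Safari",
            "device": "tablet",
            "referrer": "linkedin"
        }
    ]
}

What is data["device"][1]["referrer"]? "linkedin"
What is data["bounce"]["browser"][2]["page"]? 75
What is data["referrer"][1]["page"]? 77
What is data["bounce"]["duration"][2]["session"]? "sess_92370"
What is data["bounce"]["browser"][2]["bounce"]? 0.47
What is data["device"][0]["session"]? "sess_39242"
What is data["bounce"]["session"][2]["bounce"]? 0.17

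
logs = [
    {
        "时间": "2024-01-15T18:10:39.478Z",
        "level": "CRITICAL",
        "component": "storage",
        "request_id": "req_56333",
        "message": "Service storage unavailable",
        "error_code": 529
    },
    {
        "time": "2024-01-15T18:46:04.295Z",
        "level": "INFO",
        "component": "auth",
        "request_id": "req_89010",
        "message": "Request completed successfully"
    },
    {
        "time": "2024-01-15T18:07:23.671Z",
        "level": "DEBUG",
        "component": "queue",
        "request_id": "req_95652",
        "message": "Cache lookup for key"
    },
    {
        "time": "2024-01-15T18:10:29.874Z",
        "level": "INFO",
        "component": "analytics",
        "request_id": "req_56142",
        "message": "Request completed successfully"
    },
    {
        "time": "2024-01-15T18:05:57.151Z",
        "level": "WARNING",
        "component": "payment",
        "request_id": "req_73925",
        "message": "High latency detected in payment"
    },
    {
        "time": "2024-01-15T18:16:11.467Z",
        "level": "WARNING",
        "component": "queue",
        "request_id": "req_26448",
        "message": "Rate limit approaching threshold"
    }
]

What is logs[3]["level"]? "INFO"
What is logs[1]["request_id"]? "req_89010"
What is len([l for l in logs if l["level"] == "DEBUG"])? 1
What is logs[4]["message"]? "High latency detected in payment"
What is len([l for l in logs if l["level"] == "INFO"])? 2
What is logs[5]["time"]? "2024-01-15T18:16:11.467Z"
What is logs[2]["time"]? "2024-01-15T18:07:23.671Z"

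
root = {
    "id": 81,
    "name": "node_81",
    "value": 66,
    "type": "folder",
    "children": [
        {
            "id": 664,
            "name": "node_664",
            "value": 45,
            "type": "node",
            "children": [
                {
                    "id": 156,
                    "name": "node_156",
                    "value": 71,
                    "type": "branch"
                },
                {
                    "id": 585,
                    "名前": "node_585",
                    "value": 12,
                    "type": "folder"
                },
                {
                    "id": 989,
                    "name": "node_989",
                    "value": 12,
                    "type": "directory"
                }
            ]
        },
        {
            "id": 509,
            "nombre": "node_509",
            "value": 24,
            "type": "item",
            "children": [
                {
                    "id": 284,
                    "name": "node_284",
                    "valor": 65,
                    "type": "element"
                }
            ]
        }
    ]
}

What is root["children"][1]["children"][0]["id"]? 284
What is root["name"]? "node_81"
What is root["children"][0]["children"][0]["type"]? "branch"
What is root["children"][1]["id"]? 509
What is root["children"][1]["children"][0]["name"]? "node_284"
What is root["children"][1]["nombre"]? "node_509"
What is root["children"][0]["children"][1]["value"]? 12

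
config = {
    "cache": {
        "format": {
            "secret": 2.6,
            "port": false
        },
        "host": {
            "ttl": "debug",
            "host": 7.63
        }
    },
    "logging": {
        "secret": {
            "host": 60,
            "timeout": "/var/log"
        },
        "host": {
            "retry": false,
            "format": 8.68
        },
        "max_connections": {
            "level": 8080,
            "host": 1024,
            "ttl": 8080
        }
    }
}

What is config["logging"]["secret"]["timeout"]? "/var/log"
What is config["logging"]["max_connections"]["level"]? 8080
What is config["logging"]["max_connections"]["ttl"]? 8080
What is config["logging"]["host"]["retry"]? False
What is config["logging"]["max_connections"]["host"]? 1024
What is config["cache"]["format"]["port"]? False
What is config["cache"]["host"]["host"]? 7.63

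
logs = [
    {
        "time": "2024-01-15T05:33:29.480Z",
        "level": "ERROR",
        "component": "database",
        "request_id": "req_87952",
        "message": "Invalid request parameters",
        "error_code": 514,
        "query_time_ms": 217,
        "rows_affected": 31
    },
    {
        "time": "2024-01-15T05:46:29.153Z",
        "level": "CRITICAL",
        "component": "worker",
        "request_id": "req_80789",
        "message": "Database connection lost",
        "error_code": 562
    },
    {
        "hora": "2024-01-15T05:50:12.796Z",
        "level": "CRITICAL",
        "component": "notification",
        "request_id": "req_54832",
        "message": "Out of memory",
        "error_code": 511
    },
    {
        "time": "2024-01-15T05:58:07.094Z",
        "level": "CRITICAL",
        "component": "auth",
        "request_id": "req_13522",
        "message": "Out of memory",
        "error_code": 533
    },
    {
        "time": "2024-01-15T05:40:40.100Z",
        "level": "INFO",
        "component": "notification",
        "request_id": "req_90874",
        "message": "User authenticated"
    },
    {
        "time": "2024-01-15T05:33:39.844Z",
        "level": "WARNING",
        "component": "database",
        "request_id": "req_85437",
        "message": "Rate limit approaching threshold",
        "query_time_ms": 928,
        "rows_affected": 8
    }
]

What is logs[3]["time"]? "2024-01-15T05:58:07.094Z"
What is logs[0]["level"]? "ERROR"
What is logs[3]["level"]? "CRITICAL"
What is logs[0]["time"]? "2024-01-15T05:33:29.480Z"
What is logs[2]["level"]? "CRITICAL"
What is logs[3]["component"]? "auth"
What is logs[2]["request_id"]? "req_54832"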